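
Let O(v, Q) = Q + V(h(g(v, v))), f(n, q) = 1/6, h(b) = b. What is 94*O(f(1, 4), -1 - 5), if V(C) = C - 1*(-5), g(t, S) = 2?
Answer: 94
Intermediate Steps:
V(C) = 5 + C (V(C) = C + 5 = 5 + C)
f(n, q) = 1/6
O(v, Q) = 7 + Q (O(v, Q) = Q + (5 + 2) = Q + 7 = 7 + Q)
94*O(f(1, 4), -1 - 5) = 94*(7 + (-1 - 5)) = 94*(7 - 6) = 94*1 = 94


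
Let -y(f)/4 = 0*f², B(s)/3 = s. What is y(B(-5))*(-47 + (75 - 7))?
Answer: 0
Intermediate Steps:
B(s) = 3*s
y(f) = 0 (y(f) = -0*f² = -4*0 = 0)
y(B(-5))*(-47 + (75 - 7)) = 0*(-47 + (75 - 7)) = 0*(-47 + 68) = 0*21 = 0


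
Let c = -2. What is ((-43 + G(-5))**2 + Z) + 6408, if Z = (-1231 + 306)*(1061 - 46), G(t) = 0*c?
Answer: -930618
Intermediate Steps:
G(t) = 0 (G(t) = 0*(-2) = 0)
Z = -938875 (Z = -925*1015 = -938875)
((-43 + G(-5))**2 + Z) + 6408 = ((-43 + 0)**2 - 938875) + 6408 = ((-43)**2 - 938875) + 6408 = (1849 - 938875) + 6408 = -937026 + 6408 = -930618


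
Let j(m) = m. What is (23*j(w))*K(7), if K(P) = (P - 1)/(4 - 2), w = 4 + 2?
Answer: 414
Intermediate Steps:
w = 6
K(P) = -½ + P/2 (K(P) = (-1 + P)/2 = (-1 + P)*(½) = -½ + P/2)
(23*j(w))*K(7) = (23*6)*(-½ + (½)*7) = 138*(-½ + 7/2) = 138*3 = 414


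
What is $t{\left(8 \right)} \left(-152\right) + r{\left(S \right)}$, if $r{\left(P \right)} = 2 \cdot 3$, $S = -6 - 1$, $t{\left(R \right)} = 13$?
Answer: $-1970$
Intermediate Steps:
$S = -7$
$r{\left(P \right)} = 6$
$t{\left(8 \right)} \left(-152\right) + r{\left(S \right)} = 13 \left(-152\right) + 6 = -1976 + 6 = -1970$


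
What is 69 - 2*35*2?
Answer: -71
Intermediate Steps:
69 - 2*35*2 = 69 - 70*2 = 69 - 140 = -71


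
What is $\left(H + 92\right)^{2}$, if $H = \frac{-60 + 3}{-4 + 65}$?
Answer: $\frac{30858025}{3721} \approx 8292.9$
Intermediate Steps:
$H = - \frac{57}{61} \approx -0.93443$
$\left(H + 92\right)^{2} = \left(- \frac{57}{61} + 92\right)^{2} = \left(\frac{5555}{61}\right)^{2} = \frac{30858025}{3721}$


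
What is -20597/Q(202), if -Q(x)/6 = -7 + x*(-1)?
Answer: -20597/1254 ≈ -16.425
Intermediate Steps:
Q(x) = 42 + 6*x (Q(x) = -6*(-7 + x*(-1)) = -6*(-7 - x) = 42 + 6*x)
-20597/Q(202) = -20597/(42 + 6*202) = -20597/(42 + 1212) = -20597/1254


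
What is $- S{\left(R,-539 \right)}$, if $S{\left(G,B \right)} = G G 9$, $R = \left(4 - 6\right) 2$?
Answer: $-144$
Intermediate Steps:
$R = -4$ ($R = \left(-2\right) 2 = -4$)
$S{\left(G,B \right)} = 9 G^{2}$ ($S{\left(G,B \right)} = G^{2} \cdot 9 = 9 G^{2}$)
$- S{\left(R,-539 \right)} = - 9 \left(-4\right)^{2} = - 9 \cdot 16 = \left(-1\right) 144 = -144$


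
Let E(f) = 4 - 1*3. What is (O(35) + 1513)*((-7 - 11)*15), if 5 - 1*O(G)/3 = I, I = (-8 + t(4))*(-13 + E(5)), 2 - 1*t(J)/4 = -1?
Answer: -451440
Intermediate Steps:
t(J) = 12 (t(J) = 8 - 4*(-1) = 8 + 4 = 12)
E(f) = 1 (E(f) = 4 - 3 = 1)
I = -48 (I = (-8 + 12)*(-13 + 1) = 4*(-12) = -48)
O(G) = 159 (O(G) = 15 - 3*(-48) = 15 + 144 = 159)
(O(35) + 1513)*((-7 - 11)*15) = (159 + 1513)*((-7 - 11)*15) = 1672*(-18*15) = 1672*(-270) = -451440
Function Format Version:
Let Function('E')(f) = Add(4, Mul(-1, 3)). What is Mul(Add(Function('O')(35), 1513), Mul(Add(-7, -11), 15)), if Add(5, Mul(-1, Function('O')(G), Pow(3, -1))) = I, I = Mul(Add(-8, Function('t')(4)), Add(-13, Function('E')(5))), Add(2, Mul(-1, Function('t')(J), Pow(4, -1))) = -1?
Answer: -451440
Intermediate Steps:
Function('t')(J) = 12 (Function('t')(J) = Add(8, Mul(-4, -1)) = Add(8, 4) = 12)
Function('E')(f) = 1 (Function('E')(f) = Add(4, -3) = 1)
I = -48 (I = Mul(Add(-8, 12), Add(-13, 1)) = Mul(4, -12) = -48)
Function('O')(G) = 159 (Function('O')(G) = Add(15, Mul(-3, -48)) = Add(15, 144) = 159)
Mul(Add(Function('O')(35), 1513), Mul(Add(-7, -11), 15)) = Mul(Add(159, 1513), Mul(Add(-7, -11), 15)) = Mul(1672, Mul(-18, 15)) = Mul(1672, -270) = -451440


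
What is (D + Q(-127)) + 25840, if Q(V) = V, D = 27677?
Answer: 53390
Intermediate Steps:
(D + Q(-127)) + 25840 = (27677 - 127) + 25840 = 27550 + 25840 = 53390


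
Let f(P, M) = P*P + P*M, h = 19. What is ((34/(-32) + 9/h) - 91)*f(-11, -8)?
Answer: -306273/16 ≈ -19142.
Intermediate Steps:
f(P, M) = P² + M*P
((34/(-32) + 9/h) - 91)*f(-11, -8) = ((34/(-32) + 9/19) - 91)*(-11*(-8 - 11)) = ((34*(-1/32) + 9*(1/19)) - 91)*(-11*(-19)) = ((-17/16 + 9/19) - 91)*209 = (-179/304 - 91)*209 = -27843/304*209 = -306273/16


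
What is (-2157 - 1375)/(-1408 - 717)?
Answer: 3532/2125 ≈ 1.6621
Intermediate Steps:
(-2157 - 1375)/(-1408 - 717) = -3532/(-2125) = -3532*(-1/2125) = 3532/2125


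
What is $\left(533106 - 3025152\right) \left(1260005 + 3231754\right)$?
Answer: $-11193670048914$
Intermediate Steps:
$\left(533106 - 3025152\right) \left(1260005 + 3231754\right) = \left(-2492046\right) 4491759 = -11193670048914$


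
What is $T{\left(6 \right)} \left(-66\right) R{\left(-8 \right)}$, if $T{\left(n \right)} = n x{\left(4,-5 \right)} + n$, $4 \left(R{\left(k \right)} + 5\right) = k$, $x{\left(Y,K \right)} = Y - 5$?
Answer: $0$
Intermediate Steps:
$x{\left(Y,K \right)} = -5 + Y$
$R{\left(k \right)} = -5 + \frac{k}{4}$
$T{\left(n \right)} = 0$ ($T{\left(n \right)} = n \left(-5 + 4\right) + n = n \left(-1\right) + n = - n + n = 0$)
$T{\left(6 \right)} \left(-66\right) R{\left(-8 \right)} = 0 \left(-66\right) \left(-5 + \frac{1}{4} \left(-8\right)\right) = 0 \left(-5 - 2\right) = 0 \left(-7\right) = 0$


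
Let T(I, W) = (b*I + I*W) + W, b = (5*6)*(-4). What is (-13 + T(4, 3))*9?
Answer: -4302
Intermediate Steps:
b = -120 (b = 30*(-4) = -120)
T(I, W) = W - 120*I + I*W (T(I, W) = (-120*I + I*W) + W = W - 120*I + I*W)
(-13 + T(4, 3))*9 = (-13 + (3 - 120*4 + 4*3))*9 = (-13 + (3 - 480 + 12))*9 = (-13 - 465)*9 = -478*9 = -4302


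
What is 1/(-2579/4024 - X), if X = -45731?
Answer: 4024/184018965 ≈ 2.1867e-5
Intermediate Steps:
1/(-2579/4024 - X) = 1/(-2579/4024 - 1*(-45731)) = 1/(-2579*1/4024 + 45731) = 1/(-2579/4024 + 45731) = 1/(184018965/4024) = 4024/184018965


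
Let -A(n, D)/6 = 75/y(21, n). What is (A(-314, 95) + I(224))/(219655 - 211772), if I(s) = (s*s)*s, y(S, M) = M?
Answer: 1764589793/1237631 ≈ 1425.8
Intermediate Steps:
A(n, D) = -450/n
I(s) = s³ (I(s) = s²*s = s³)
(A(-314, 95) + I(224))/(219655 - 211772) = (-450/(-314) + 224³)/(219655 - 211772) = (-450*(-1/314) + 11239424)/7883 = (225/157 + 11239424)*(1/7883) = (1764589793/157)*(1/7883) = 1764589793/1237631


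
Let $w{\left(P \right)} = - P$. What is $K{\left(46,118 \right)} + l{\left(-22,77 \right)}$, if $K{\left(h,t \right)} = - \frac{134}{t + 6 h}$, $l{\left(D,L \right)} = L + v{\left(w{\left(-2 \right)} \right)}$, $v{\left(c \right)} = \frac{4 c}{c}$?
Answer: $\frac{15890}{197} \approx 80.66$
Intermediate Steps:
$v{\left(c \right)} = 4$
$l{\left(D,L \right)} = 4 + L$ ($l{\left(D,L \right)} = L + 4 = 4 + L$)
$K{\left(46,118 \right)} + l{\left(-22,77 \right)} = - \frac{134}{118 + 6 \cdot 46} + \left(4 + 77\right) = - \frac{134}{118 + 276} + 81 = - \frac{134}{394} + 81 = \left(-134\right) \frac{1}{394} + 81 = - \frac{67}{197} + 81 = \frac{15890}{197}$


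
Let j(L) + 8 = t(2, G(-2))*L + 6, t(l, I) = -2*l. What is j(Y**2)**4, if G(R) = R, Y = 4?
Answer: 18974736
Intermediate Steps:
j(L) = -2 - 4*L (j(L) = -8 + ((-2*2)*L + 6) = -8 + (-4*L + 6) = -8 + (6 - 4*L) = -2 - 4*L)
j(Y**2)**4 = (-2 - 4*4**2)**4 = (-2 - 4*16)**4 = (-2 - 64)**4 = (-66)**4 = 18974736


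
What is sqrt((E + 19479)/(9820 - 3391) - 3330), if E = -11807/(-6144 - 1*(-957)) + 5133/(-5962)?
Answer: I*sqrt(14611999717785640773677074)/66272047842 ≈ 57.68*I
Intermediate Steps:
E = 43768463/30924894 (E = -11807/(-6144 + 957) + 5133*(-1/5962) = -11807/(-5187) - 5133/5962 = -11807*(-1/5187) - 5133/5962 = 11807/5187 - 5133/5962 = 43768463/30924894 ≈ 1.4153)
sqrt((E + 19479)/(9820 - 3391) - 3330) = sqrt((43768463/30924894 + 19479)/(9820 - 3391) - 3330) = sqrt((602429778689/30924894)/6429 - 3330) = sqrt((602429778689/30924894)*(1/6429) - 3330) = sqrt(602429778689/198816143526 - 3330) = sqrt(-661455328162891/198816143526) = I*sqrt(14611999717785640773677074)/66272047842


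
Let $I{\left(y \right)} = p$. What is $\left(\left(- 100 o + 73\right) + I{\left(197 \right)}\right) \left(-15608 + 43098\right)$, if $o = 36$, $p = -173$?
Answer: $-101713000$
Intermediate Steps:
$I{\left(y \right)} = -173$
$\left(\left(- 100 o + 73\right) + I{\left(197 \right)}\right) \left(-15608 + 43098\right) = \left(\left(\left(-100\right) 36 + 73\right) - 173\right) \left(-15608 + 43098\right) = \left(\left(-3600 + 73\right) - 173\right) 27490 = \left(-3527 - 173\right) 27490 = \left(-3700\right) 27490 = -101713000$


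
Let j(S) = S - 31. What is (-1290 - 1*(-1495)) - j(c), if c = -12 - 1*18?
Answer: 266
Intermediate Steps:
c = -30 (c = -12 - 18 = -30)
j(S) = -31 + S
(-1290 - 1*(-1495)) - j(c) = (-1290 - 1*(-1495)) - (-31 - 30) = (-1290 + 1495) - 1*(-61) = 205 + 61 = 266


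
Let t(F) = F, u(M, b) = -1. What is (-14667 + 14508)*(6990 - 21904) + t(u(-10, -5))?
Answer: 2371325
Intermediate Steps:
(-14667 + 14508)*(6990 - 21904) + t(u(-10, -5)) = (-14667 + 14508)*(6990 - 21904) - 1 = -159*(-14914) - 1 = 2371326 - 1 = 2371325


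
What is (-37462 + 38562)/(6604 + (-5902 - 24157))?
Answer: -220/4691 ≈ -0.046898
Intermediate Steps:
(-37462 + 38562)/(6604 + (-5902 - 24157)) = 1100/(6604 - 30059) = 1100/(-23455) = 1100*(-1/23455) = -220/4691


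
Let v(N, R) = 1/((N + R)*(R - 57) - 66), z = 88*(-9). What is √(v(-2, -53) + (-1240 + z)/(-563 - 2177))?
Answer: √778960297830/1024760 ≈ 0.86126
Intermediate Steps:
z = -792
v(N, R) = 1/(-66 + (-57 + R)*(N + R)) (v(N, R) = 1/((N + R)*(-57 + R) - 66) = 1/((-57 + R)*(N + R) - 66) = 1/(-66 + (-57 + R)*(N + R)))
√(v(-2, -53) + (-1240 + z)/(-563 - 2177)) = √(1/(-66 + (-53)² - 57*(-2) - 57*(-53) - 2*(-53)) + (-1240 - 792)/(-563 - 2177)) = √(1/(-66 + 2809 + 114 + 3021 + 106) - 2032/(-2740)) = √(1/5984 - 2032*(-1/2740)) = √(1/5984 + 508/685) = √(3040557/4099040) = √778960297830/1024760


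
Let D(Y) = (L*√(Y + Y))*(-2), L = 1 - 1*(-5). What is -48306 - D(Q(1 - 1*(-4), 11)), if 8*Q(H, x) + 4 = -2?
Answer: -48306 + 6*I*√6 ≈ -48306.0 + 14.697*I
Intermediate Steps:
L = 6 (L = 1 + 5 = 6)
Q(H, x) = -¾ (Q(H, x) = -½ + (⅛)*(-2) = -½ - ¼ = -¾)
D(Y) = -12*√2*√Y (D(Y) = (6*√(Y + Y))*(-2) = (6*√(2*Y))*(-2) = (6*(√2*√Y))*(-2) = (6*√2*√Y)*(-2) = -12*√2*√Y)
-48306 - D(Q(1 - 1*(-4), 11)) = -48306 - (-12)*√2*√(-¾) = -48306 - (-12)*√2*I*√3/2 = -48306 - (-6)*I*√6 = -48306 + 6*I*√6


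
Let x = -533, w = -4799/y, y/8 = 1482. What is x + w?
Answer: -6324047/11856 ≈ -533.40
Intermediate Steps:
y = 11856 (y = 8*1482 = 11856)
w = -4799/11856 ≈ -0.40477
x + w = -533 - 4799/11856 = -6324047/11856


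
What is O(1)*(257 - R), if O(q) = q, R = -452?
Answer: 709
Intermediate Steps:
O(1)*(257 - R) = 1*(257 - 1*(-452)) = 1*(257 + 452) = 1*709 = 709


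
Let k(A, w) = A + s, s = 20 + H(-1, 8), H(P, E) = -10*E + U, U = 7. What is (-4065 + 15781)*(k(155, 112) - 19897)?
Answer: -231918220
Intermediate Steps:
H(P, E) = 7 - 10*E (H(P, E) = -10*E + 7 = 7 - 10*E)
s = -53 (s = 20 + (7 - 10*8) = 20 + (7 - 80) = 20 - 73 = -53)
k(A, w) = -53 + A (k(A, w) = A - 53 = -53 + A)
(-4065 + 15781)*(k(155, 112) - 19897) = (-4065 + 15781)*((-53 + 155) - 19897) = 11716*(102 - 19897) = 11716*(-19795) = -231918220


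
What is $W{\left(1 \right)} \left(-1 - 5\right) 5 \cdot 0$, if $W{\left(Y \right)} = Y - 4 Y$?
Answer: $0$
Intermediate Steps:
$W{\left(Y \right)} = - 3 Y$
$W{\left(1 \right)} \left(-1 - 5\right) 5 \cdot 0 = \left(-3\right) 1 \left(-1 - 5\right) 5 \cdot 0 = - 3 \left(\left(-6\right) 5\right) 0 = \left(-3\right) \left(-30\right) 0 = 90 \cdot 0 = 0$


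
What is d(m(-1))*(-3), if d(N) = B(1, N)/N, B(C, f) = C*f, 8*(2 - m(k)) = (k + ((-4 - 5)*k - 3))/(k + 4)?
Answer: -3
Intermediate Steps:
m(k) = 2 - (-3 - 8*k)/(8*(4 + k)) (m(k) = 2 - (k + ((-4 - 5)*k - 3))/(8*(k + 4)) = 2 - (k + (-9*k - 3))/(8*(4 + k)) = 2 - (k + (-3 - 9*k))/(8*(4 + k)) = 2 - (-3 - 8*k)/(8*(4 + k)))
d(N) = 1 (d(N) = (1*N)/N = N/N = 1)
d(m(-1))*(-3) = 1*(-3) = -3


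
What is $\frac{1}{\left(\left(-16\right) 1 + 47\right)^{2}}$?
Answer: $\frac{1}{961} \approx 0.0010406$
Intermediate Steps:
$\frac{1}{\left(\left(-16\right) 1 + 47\right)^{2}} = \frac{1}{\left(-16 + 47\right)^{2}} = \frac{1}{31^{2}} = \frac{1}{961}$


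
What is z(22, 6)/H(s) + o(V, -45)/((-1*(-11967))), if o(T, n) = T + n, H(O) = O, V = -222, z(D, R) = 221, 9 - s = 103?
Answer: -889935/374966 ≈ -2.3734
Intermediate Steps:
s = -94 (s = 9 - 1*103 = 9 - 103 = -94)
z(22, 6)/H(s) + o(V, -45)/((-1*(-11967))) = 221/(-94) + (-222 - 45)/((-1*(-11967))) = 221*(-1/94) - 267/11967 = -221/94 - 267*1/11967 = -221/94 - 89/3989 = -889935/374966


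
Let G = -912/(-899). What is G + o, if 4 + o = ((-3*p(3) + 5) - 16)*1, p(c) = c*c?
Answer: -36846/899 ≈ -40.986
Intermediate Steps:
p(c) = c**2
G = 912/899 (G = -912*(-1/899) = 912/899 ≈ 1.0145)
o = -42 (o = -4 + ((-3*3**2 + 5) - 16)*1 = -4 + ((-3*9 + 5) - 16)*1 = -4 + ((-27 + 5) - 16)*1 = -4 + (-22 - 16)*1 = -4 - 38*1 = -4 - 38 = -42)
G + o = 912/899 - 42 = -36846/899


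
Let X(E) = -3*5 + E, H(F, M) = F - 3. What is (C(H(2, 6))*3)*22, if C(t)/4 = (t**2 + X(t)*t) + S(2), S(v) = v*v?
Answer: 5544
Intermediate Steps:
H(F, M) = -3 + F
X(E) = -15 + E
S(v) = v**2
C(t) = 16 + 4*t**2 + 4*t*(-15 + t) (C(t) = 4*((t**2 + (-15 + t)*t) + 2**2) = 4*((t**2 + t*(-15 + t)) + 4) = 4*(4 + t**2 + t*(-15 + t)) = 16 + 4*t**2 + 4*t*(-15 + t))
(C(H(2, 6))*3)*22 = ((16 - 60*(-3 + 2) + 8*(-3 + 2)**2)*3)*22 = ((16 - 60*(-1) + 8*(-1)**2)*3)*22 = ((16 + 60 + 8*1)*3)*22 = ((16 + 60 + 8)*3)*22 = (84*3)*22 = 252*22 = 5544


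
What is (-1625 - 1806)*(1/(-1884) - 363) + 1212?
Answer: 2348720291/1884 ≈ 1.2467e+6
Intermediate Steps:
(-1625 - 1806)*(1/(-1884) - 363) + 1212 = -3431*(-1/1884 - 363) + 1212 = -3431*(-683893/1884) + 1212 = 2346436883/1884 + 1212 = 2348720291/1884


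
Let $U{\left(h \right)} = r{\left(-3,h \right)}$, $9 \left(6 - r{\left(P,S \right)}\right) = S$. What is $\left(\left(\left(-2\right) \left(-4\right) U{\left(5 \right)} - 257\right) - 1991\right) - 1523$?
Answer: $- \frac{33547}{9} \approx -3727.4$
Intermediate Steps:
$r{\left(P,S \right)} = 6 - \frac{S}{9}$
$U{\left(h \right)} = 6 - \frac{h}{9}$
$\left(\left(\left(-2\right) \left(-4\right) U{\left(5 \right)} - 257\right) - 1991\right) - 1523 = \left(\left(\left(-2\right) \left(-4\right) \left(6 - \frac{5}{9}\right) - 257\right) - 1991\right) - 1523 = \left(\left(8 \left(6 - \frac{5}{9}\right) - 257\right) - 1991\right) - 1523 = \left(\left(8 \cdot \frac{49}{9} - 257\right) - 1991\right) - 1523 = \left(\left(\frac{392}{9} - 257\right) - 1991\right) - 1523 = \left(- \frac{1921}{9} - 1991\right) - 1523 = - \frac{19840}{9} - 1523 = - \frac{33547}{9}$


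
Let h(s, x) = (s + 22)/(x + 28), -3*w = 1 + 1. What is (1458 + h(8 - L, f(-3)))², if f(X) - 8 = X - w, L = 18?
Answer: 21695522436/10201 ≈ 2.1268e+6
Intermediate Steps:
w = -⅔ (w = -(1 + 1)/3 = -⅓*2 = -⅔ ≈ -0.66667)
f(X) = 26/3 + X (f(X) = 8 + (X - 1*(-⅔)) = 8 + (X + ⅔) = 8 + (⅔ + X) = 26/3 + X)
h(s, x) = (22 + s)/(28 + x)
(1458 + h(8 - L, f(-3)))² = (1458 + (22 + (8 - 1*18))/(28 + (26/3 - 3)))² = (1458 + (22 + (8 - 18))/(28 + 17/3))² = (1458 + (22 - 10)/(101/3))² = (1458 + (3/101)*12)² = (1458 + 36/101)² = (147294/101)² = 21695522436/10201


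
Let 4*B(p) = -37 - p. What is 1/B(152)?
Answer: -4/189 ≈ -0.021164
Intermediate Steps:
B(p) = -37/4 - p/4 (B(p) = (-37 - p)/4 = -37/4 - p/4)
1/B(152) = 1/(-37/4 - 1/4*152) = 1/(-37/4 - 38) = 1/(-189/4) = -4/189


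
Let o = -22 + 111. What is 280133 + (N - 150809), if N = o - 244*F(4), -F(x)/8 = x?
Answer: 137221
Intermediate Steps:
o = 89
F(x) = -8*x
N = 7897 (N = 89 - (-1952)*4 = 89 - 244*(-32) = 89 + 7808 = 7897)
280133 + (N - 150809) = 280133 + (7897 - 150809) = 280133 - 142912 = 137221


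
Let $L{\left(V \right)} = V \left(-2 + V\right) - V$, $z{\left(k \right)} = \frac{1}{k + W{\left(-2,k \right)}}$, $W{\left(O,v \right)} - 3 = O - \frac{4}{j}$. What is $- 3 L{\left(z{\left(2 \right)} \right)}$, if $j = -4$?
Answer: $\frac{33}{16} \approx 2.0625$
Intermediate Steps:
$W{\left(O,v \right)} = 4 + O$ ($W{\left(O,v \right)} = 3 + \left(O - \frac{4}{-4}\right) = 3 + \left(O - 4 \left(- \frac{1}{4}\right)\right) = 3 + \left(O - -1\right) = 3 + \left(O + 1\right) = 3 + \left(1 + O\right) = 4 + O$)
$z{\left(k \right)} = \frac{1}{2 + k}$ ($z{\left(k \right)} = \frac{1}{k + \left(4 - 2\right)} = \frac{1}{k + 2} = \frac{1}{2 + k}$)
$L{\left(V \right)} = - V + V \left(-2 + V\right)$
$- 3 L{\left(z{\left(2 \right)} \right)} = - 3 \frac{-3 + \frac{1}{2 + 2}}{2 + 2} = - 3 \frac{-3 + \frac{1}{4}}{4} = - 3 \cdot \frac{1}{4} \left(- \frac{11}{4}\right) = \left(-3\right) \left(- \frac{11}{16}\right) = \frac{33}{16}$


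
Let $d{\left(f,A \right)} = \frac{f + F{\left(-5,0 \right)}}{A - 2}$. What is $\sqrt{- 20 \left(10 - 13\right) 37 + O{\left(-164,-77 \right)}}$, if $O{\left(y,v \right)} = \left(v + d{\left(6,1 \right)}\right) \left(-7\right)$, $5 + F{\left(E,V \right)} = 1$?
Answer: $\sqrt{2773} \approx 52.659$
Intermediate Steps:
$F{\left(E,V \right)} = -4$ ($F{\left(E,V \right)} = -5 + 1 = -4$)
$d{\left(f,A \right)} = \frac{-4 + f}{-2 + A}$ ($d{\left(f,A \right)} = \frac{f - 4}{A - 2} = \frac{-4 + f}{-2 + A}$)
$O{\left(y,v \right)} = 14 - 7 v$ ($O{\left(y,v \right)} = \left(v + \frac{-4 + 6}{-2 + 1}\right) \left(-7\right) = \left(v + \frac{1}{-1} \cdot 2\right) \left(-7\right) = \left(v - 2\right) \left(-7\right) = \left(-2 + v\right) \left(-7\right) = 14 - 7 v$)
$\sqrt{- 20 \left(10 - 13\right) 37 + O{\left(-164,-77 \right)}} = \sqrt{- 20 \left(10 - 13\right) 37 + \left(14 - -539\right)} = \sqrt{\left(-20\right) \left(-3\right) 37 + \left(14 + 539\right)} = \sqrt{60 \cdot 37 + 553} = \sqrt{2220 + 553} = \sqrt{2773}$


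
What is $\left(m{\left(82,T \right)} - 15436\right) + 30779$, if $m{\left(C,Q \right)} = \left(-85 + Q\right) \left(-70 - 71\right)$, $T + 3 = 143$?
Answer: $7588$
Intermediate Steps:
$T = 140$ ($T = -3 + 143 = 140$)
$m{\left(C,Q \right)} = 11985 - 141 Q$ ($m{\left(C,Q \right)} = \left(-85 + Q\right) \left(-141\right) = 11985 - 141 Q$)
$\left(m{\left(82,T \right)} - 15436\right) + 30779 = \left(\left(11985 - 19740\right) - 15436\right) + 30779 = \left(-7755 - 15436\right) + 30779 = -23191 + 30779 = 7588$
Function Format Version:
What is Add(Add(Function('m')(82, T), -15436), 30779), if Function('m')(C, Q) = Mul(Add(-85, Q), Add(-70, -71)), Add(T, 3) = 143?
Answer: 7588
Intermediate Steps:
T = 140 (T = Add(-3, 143) = 140)
Function('m')(C, Q) = Add(11985, Mul(-141, Q)) (Function('m')(C, Q) = Mul(Add(-85, Q), -141) = Add(11985, Mul(-141, Q)))
Add(Add(Function('m')(82, T), -15436), 30779) = Add(Add(Add(11985, Mul(-141, 140)), -15436), 30779) = Add(Add(Add(11985, -19740), -15436), 30779) = Add(Add(-7755, -15436), 30779) = Add(-23191, 30779) = 7588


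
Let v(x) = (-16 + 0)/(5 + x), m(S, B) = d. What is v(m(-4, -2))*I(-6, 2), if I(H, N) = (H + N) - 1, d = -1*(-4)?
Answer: 80/9 ≈ 8.8889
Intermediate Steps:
d = 4
m(S, B) = 4
I(H, N) = -1 + H + N
v(x) = -16/(5 + x)
v(m(-4, -2))*I(-6, 2) = (-16/(5 + 4))*(-1 - 6 + 2) = -16/9*(-5) = 80/9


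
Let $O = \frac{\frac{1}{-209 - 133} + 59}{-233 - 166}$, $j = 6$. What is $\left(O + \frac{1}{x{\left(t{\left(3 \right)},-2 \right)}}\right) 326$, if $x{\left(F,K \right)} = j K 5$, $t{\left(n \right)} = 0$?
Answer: $- \frac{36595619}{682290} \approx -53.636$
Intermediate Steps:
$O = - \frac{20177}{136458}$ ($O = \frac{\frac{1}{-342} + 59}{-399} = \left(- \frac{1}{342} + 59\right) \left(- \frac{1}{399}\right) = \frac{20177}{342} \left(- \frac{1}{399}\right) = - \frac{20177}{136458} \approx -0.14786$)
$x{\left(F,K \right)} = 30 K$ ($x{\left(F,K \right)} = 6 K 5 = 30 K$)
$\left(O + \frac{1}{x{\left(t{\left(3 \right)},-2 \right)}}\right) 326 = \left(- \frac{20177}{136458} + \frac{1}{30 \left(-2\right)}\right) 326 = \left(- \frac{20177}{136458} + \frac{1}{-60}\right) 326 = \left(- \frac{20177}{136458} - \frac{1}{60}\right) 326 = \left(- \frac{224513}{1364580}\right) 326 = - \frac{36595619}{682290}$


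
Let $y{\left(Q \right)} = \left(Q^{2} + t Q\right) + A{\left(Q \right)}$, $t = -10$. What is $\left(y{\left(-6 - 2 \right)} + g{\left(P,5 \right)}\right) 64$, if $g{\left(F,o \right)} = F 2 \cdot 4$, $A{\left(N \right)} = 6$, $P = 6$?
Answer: $12672$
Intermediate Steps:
$g{\left(F,o \right)} = 8 F$ ($g{\left(F,o \right)} = 2 F 4 = 8 F$)
$y{\left(Q \right)} = 6 + Q^{2} - 10 Q$ ($y{\left(Q \right)} = \left(Q^{2} - 10 Q\right) + 6 = 6 + Q^{2} - 10 Q$)
$\left(y{\left(-6 - 2 \right)} + g{\left(P,5 \right)}\right) 64 = \left(\left(6 + \left(-6 - 2\right)^{2} - 10 \left(-6 - 2\right)\right) + 8 \cdot 6\right) 64 = \left(\left(6 + \left(-6 - 2\right)^{2} - 10 \left(-6 - 2\right)\right) + 48\right) 64 = \left(\left(6 + \left(-8\right)^{2} - -80\right) + 48\right) 64 = \left(\left(6 + 64 + 80\right) + 48\right) 64 = \left(150 + 48\right) 64 = 198 \cdot 64 = 12672$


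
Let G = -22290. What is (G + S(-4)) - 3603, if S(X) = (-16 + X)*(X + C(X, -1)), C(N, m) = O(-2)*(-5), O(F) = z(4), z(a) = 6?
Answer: -25213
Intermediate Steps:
O(F) = 6
C(N, m) = -30 (C(N, m) = 6*(-5) = -30)
S(X) = (-30 + X)*(-16 + X) (S(X) = (-16 + X)*(X - 30) = (-16 + X)*(-30 + X) = (-30 + X)*(-16 + X))
(G + S(-4)) - 3603 = (-22290 + (480 + (-4)² - 46*(-4))) - 3603 = (-22290 + (480 + 16 + 184)) - 3603 = (-22290 + 680) - 3603 = -21610 - 3603 = -25213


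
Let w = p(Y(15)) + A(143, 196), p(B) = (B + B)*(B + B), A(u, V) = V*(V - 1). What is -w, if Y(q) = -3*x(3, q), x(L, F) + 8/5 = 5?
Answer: -965904/25 ≈ -38636.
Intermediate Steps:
x(L, F) = 17/5 (x(L, F) = -8/5 + 5 = 17/5)
A(u, V) = V*(-1 + V)
Y(q) = -51/5 (Y(q) = -3*17/5 = -51/5)
p(B) = 4*B² (p(B) = (2*B)*(2*B) = 4*B²)
w = 965904/25 (w = 4*(-51/5)² + 196*(-1 + 196) = 4*(2601/25) + 196*195 = 10404/25 + 38220 = 965904/25 ≈ 38636.)
-w = -1*965904/25 = -965904/25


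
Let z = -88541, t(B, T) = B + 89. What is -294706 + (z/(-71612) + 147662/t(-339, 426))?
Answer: -2643336876947/8951500 ≈ -2.9530e+5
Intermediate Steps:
t(B, T) = 89 + B
-294706 + (z/(-71612) + 147662/t(-339, 426)) = -294706 + (-88541/(-71612) + 147662/(89 - 339)) = -294706 + (-88541*(-1/71612) + 147662/(-250)) = -294706 + (88541/71612 + 147662*(-1/250)) = -294706 + (88541/71612 - 73831/125) = -294706 - 5276117947/8951500 = -2643336876947/8951500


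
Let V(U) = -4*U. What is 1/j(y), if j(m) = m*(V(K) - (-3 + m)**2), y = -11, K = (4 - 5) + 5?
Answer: 1/2332 ≈ 0.00042882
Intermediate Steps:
K = 4 (K = -1 + 5 = 4)
j(m) = m*(-16 - (-3 + m)**2) (j(m) = m*(-4*4 - (-3 + m)**2) = m*(-16 - (-3 + m)**2))
1/j(y) = 1/(-1*(-11)*(16 + (-3 - 11)**2)) = 1/(-1*(-11)*(16 + (-14)**2)) = 1/(-1*(-11)*(16 + 196)) = 1/(-1*(-11)*212) = 1/2332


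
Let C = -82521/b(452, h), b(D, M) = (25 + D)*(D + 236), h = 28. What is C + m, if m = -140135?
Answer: -96413053/688 ≈ -1.4014e+5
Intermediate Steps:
b(D, M) = (25 + D)*(236 + D)
C = -173/688 (C = -82521/(5900 + 452² + 261*452) = -82521/(5900 + 204304 + 117972) = -82521/328176 = -82521*1/328176 = -173/688 ≈ -0.25145)
C + m = -173/688 - 140135 = -96413053/688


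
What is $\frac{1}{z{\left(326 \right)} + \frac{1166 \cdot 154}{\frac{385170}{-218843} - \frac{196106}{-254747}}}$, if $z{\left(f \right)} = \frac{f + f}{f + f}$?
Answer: $- \frac{13801119158}{2502641390174253} \approx -5.5146 \cdot 10^{-6}$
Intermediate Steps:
$z{\left(f \right)} = 1$ ($z{\left(f \right)} = \frac{2 f}{2 f} = 2 f \frac{1}{2 f} = 1$)
$\frac{1}{z{\left(326 \right)} + \frac{1166 \cdot 154}{\frac{385170}{-218843} - \frac{196106}{-254747}}} = \frac{1}{1 + \frac{1166 \cdot 154}{\frac{385170}{-218843} - \frac{196106}{-254747}}} = \frac{1}{1 + \frac{179564}{385170 \left(- \frac{1}{218843}\right) - - \frac{196106}{254747}}} = \frac{1}{1 + \frac{179564}{- \frac{385170}{218843} + \frac{196106}{254747}}} = \frac{1}{1 + \frac{179564}{- \frac{55204476632}{55749597721}}} = \frac{1}{1 + 179564 \left(- \frac{55749597721}{55204476632}\right)} = \frac{1}{1 - \frac{2502655191293411}{13801119158}} = \frac{1}{- \frac{2502641390174253}{13801119158}} = - \frac{13801119158}{2502641390174253}$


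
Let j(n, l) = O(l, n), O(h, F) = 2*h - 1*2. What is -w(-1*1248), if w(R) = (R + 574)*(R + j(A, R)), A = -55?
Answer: -2524804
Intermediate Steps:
O(h, F) = -2 + 2*h (O(h, F) = 2*h - 2 = -2 + 2*h)
j(n, l) = -2 + 2*l
w(R) = (-2 + 3*R)*(574 + R) (w(R) = (R + 574)*(R + (-2 + 2*R)) = (574 + R)*(-2 + 3*R) = (-2 + 3*R)*(574 + R))
-w(-1*1248) = -(-1148 + 3*(-1*1248)² + 1720*(-1*1248)) = -(-1148 + 3*(-1248)² + 1720*(-1248)) = -(-1148 + 3*1557504 - 2146560) = -(-1148 + 4672512 - 2146560) = -1*2524804 = -2524804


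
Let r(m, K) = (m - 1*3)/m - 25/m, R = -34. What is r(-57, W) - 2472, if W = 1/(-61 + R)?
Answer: -140819/57 ≈ -2470.5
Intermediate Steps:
W = -1/95 (W = 1/(-61 - 34) = 1/(-95) = -1/95 ≈ -0.010526)
r(m, K) = -25/m + (-3 + m)/m (r(m, K) = (m - 3)/m - 25/m = (-3 + m)/m - 25/m = -25/m + (-3 + m)/m)
r(-57, W) - 2472 = (-28 - 57)/(-57) - 2472 = -1/57*(-85) - 2472 = 85/57 - 2472 = -140819/57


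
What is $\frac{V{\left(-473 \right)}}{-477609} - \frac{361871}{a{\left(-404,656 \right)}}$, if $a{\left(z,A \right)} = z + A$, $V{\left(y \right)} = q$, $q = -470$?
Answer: $- \frac{57610909333}{40119156} \approx -1436.0$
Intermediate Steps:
$V{\left(y \right)} = -470$
$a{\left(z,A \right)} = A + z$
$\frac{V{\left(-473 \right)}}{-477609} - \frac{361871}{a{\left(-404,656 \right)}} = - \frac{470}{-477609} - \frac{361871}{656 - 404} = \left(-470\right) \left(- \frac{1}{477609}\right) - \frac{361871}{252} = \frac{470}{477609} - \frac{361871}{252} = - \frac{57610909333}{40119156}$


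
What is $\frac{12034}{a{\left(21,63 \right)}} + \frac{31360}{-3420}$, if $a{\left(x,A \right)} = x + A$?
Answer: $\frac{321017}{2394} \approx 134.09$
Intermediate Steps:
$a{\left(x,A \right)} = A + x$
$\frac{12034}{a{\left(21,63 \right)}} + \frac{31360}{-3420} = \frac{12034}{63 + 21} + \frac{31360}{-3420} = \frac{12034}{84} + 31360 \left(- \frac{1}{3420}\right) = 12034 \cdot \frac{1}{84} - \frac{1568}{171} = \frac{6017}{42} - \frac{1568}{171} = \frac{321017}{2394}$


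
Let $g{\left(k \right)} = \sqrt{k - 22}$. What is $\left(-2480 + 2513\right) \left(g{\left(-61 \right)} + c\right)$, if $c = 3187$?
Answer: $105171 + 33 i \sqrt{83} \approx 1.0517 \cdot 10^{5} + 300.64 i$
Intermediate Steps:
$g{\left(k \right)} = \sqrt{-22 + k}$
$\left(-2480 + 2513\right) \left(g{\left(-61 \right)} + c\right) = \left(-2480 + 2513\right) \left(\sqrt{-22 - 61} + 3187\right) = 33 \left(\sqrt{-83} + 3187\right) = 33 \left(i \sqrt{83} + 3187\right) = 33 \left(3187 + i \sqrt{83}\right) = 105171 + 33 i \sqrt{83}$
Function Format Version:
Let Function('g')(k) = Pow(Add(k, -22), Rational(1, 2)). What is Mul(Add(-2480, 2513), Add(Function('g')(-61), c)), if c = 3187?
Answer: Add(105171, Mul(33, I, Pow(83, Rational(1, 2)))) ≈ Add(1.0517e+5, Mul(300.64, I))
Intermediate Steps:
Function('g')(k) = Pow(Add(-22, k), Rational(1, 2))
Mul(Add(-2480, 2513), Add(Function('g')(-61), c)) = Mul(Add(-2480, 2513), Add(Pow(Add(-22, -61), Rational(1, 2)), 3187)) = Mul(33, Add(Pow(-83, Rational(1, 2)), 3187)) = Mul(33, Add(Mul(I, Pow(83, Rational(1, 2))), 3187)) = Mul(33, Add(3187, Mul(I, Pow(83, Rational(1, 2))))) = Add(105171, Mul(33, I, Pow(83, Rational(1, 2))))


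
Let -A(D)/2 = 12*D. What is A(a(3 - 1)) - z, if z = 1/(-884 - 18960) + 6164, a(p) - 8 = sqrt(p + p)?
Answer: -127080975/19844 ≈ -6404.0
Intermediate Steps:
a(p) = 8 + sqrt(2)*sqrt(p) (a(p) = 8 + sqrt(p + p) = 8 + sqrt(2*p) = 8 + sqrt(2)*sqrt(p))
z = 122318415/19844 (z = 1/(-19844) + 6164 = -1/19844 + 6164 = 122318415/19844 ≈ 6164.0)
A(D) = -24*D
A(a(3 - 1)) - z = -24*(8 + sqrt(2)*sqrt(3 - 1)) - 1*122318415/19844 = -24*(8 + sqrt(2)*sqrt(2)) - 122318415/19844 = -24*(8 + 2) - 122318415/19844 = -24*10 - 122318415/19844 = -240 - 122318415/19844 = -127080975/19844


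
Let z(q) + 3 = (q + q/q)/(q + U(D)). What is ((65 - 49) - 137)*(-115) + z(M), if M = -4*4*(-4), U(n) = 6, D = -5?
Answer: 194781/14 ≈ 13913.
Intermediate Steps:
M = 64 (M = -16*(-4) = 64)
z(q) = -3 + (1 + q)/(6 + q) (z(q) = -3 + (q + q/q)/(q + 6) = -3 + (q + 1)/(6 + q) = -3 + (1 + q)/(6 + q))
((65 - 49) - 137)*(-115) + z(M) = ((65 - 49) - 137)*(-115) + (-17 - 2*64)/(6 + 64) = (16 - 137)*(-115) + (-17 - 128)/70 = -121*(-115) + (1/70)*(-145) = 13915 - 29/14 = 194781/14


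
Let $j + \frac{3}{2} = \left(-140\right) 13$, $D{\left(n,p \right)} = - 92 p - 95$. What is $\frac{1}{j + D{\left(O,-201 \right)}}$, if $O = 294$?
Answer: $\frac{2}{33151} \approx 6.033 \cdot 10^{-5}$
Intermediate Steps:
$D{\left(n,p \right)} = -95 - 92 p$
$j = - \frac{3643}{2}$ ($j = - \frac{3}{2} - 1820 = - \frac{3643}{2} \approx -1821.5$)
$\frac{1}{j + D{\left(O,-201 \right)}} = \frac{1}{- \frac{3643}{2} - -18397} = \frac{1}{- \frac{3643}{2} + \left(-95 + 18492\right)} = \frac{1}{- \frac{3643}{2} + 18397} = \frac{1}{\frac{33151}{2}} = \frac{2}{33151}$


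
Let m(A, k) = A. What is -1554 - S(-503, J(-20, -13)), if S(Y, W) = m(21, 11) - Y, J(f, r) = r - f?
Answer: -2078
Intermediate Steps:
S(Y, W) = 21 - Y
-1554 - S(-503, J(-20, -13)) = -1554 - (21 - 1*(-503)) = -1554 - (21 + 503) = -1554 - 1*524 = -1554 - 524 = -2078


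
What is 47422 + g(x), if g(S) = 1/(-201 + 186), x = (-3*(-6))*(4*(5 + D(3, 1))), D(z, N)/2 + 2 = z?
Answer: 711329/15 ≈ 47422.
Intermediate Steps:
D(z, N) = -4 + 2*z
x = 504 (x = (-3*(-6))*(4*(5 + (-4 + 2*3))) = 18*(4*(5 + (-4 + 6))) = 18*(4*(5 + 2)) = 18*(4*7) = 18*28 = 504)
g(S) = -1/15 (g(S) = 1/(-15) = -1/15)
47422 + g(x) = 47422 - 1/15 = 711329/15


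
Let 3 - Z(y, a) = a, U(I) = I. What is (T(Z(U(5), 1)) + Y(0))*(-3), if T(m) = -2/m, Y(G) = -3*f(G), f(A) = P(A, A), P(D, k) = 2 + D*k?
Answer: 21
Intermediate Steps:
Z(y, a) = 3 - a
f(A) = 2 + A**2 (f(A) = 2 + A*A = 2 + A**2)
Y(G) = -6 - 3*G**2 (Y(G) = -3*(2 + G**2) = -6 - 3*G**2)
(T(Z(U(5), 1)) + Y(0))*(-3) = (-2/(3 - 1*1) + (-6 - 3*0**2))*(-3) = (-2/(3 - 1) + (-6 - 3*0))*(-3) = (-2/2 + (-6 + 0))*(-3) = (-2*1/2 - 6)*(-3) = (-1 - 6)*(-3) = -7*(-3) = 21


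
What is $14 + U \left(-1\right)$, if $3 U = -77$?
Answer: $\frac{119}{3} \approx 39.667$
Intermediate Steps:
$U = - \frac{77}{3}$ ($U = \frac{1}{3} \left(-77\right) = - \frac{77}{3} \approx -25.667$)
$14 + U \left(-1\right) = 14 - - \frac{77}{3} = 14 + \frac{77}{3} = \frac{119}{3}$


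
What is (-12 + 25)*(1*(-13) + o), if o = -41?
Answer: -702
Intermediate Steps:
(-12 + 25)*(1*(-13) + o) = (-12 + 25)*(1*(-13) - 41) = 13*(-13 - 41) = 13*(-54) = -702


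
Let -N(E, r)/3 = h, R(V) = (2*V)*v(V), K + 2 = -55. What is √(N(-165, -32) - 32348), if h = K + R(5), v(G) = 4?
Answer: I*√32297 ≈ 179.71*I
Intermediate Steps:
K = -57 (K = -2 - 55 = -57)
R(V) = 8*V (R(V) = (2*V)*4 = 8*V)
h = -17 (h = -57 + 8*5 = -57 + 40 = -17)
N(E, r) = 51 (N(E, r) = -3*(-17) = 51)
√(N(-165, -32) - 32348) = √(51 - 32348) = √(-32297) = I*√32297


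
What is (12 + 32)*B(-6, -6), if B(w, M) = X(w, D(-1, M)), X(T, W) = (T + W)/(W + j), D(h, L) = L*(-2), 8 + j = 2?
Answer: 44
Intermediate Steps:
j = -6 (j = -8 + 2 = -6)
D(h, L) = -2*L
X(T, W) = (T + W)/(-6 + W) (X(T, W) = (T + W)/(W - 6) = (T + W)/(-6 + W))
B(w, M) = (w - 2*M)/(-6 - 2*M)
(12 + 32)*B(-6, -6) = (12 + 32)*((-6 - ½*(-6))/(3 - 6)) = 44*((-6 + 3)/(-3)) = 44*(-⅓*(-3)) = 44*1 = 44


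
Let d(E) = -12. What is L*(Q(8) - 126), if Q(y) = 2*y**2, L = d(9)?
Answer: -24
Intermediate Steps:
L = -12
L*(Q(8) - 126) = -12*(2*8**2 - 126) = -12*(2*64 - 126) = -12*(128 - 126) = -12*2 = -24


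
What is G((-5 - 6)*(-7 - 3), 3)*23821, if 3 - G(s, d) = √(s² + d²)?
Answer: 71463 - 23821*√12109 ≈ -2.5498e+6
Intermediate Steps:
G(s, d) = 3 - √(d² + s²) (G(s, d) = 3 - √(s² + d²) = 3 - √(d² + s²))
G((-5 - 6)*(-7 - 3), 3)*23821 = (3 - √(3² + ((-5 - 6)*(-7 - 3))²))*23821 = (3 - √(9 + (-11*(-10))²))*23821 = (3 - √(9 + 110²))*23821 = (3 - √(9 + 12100))*23821 = (3 - √12109)*23821 = 71463 - 23821*√12109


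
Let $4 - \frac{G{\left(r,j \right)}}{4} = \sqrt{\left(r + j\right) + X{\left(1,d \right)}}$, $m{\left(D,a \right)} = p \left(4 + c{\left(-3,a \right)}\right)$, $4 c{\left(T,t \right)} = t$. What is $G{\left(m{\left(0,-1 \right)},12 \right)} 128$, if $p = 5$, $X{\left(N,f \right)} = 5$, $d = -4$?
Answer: $2048 - 256 \sqrt{143} \approx -1013.3$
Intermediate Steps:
$c{\left(T,t \right)} = \frac{t}{4}$
$m{\left(D,a \right)} = 20 + \frac{5 a}{4}$ ($m{\left(D,a \right)} = 5 \left(4 + \frac{a}{4}\right) = 20 + \frac{5 a}{4}$)
$G{\left(r,j \right)} = 16 - 4 \sqrt{5 + j + r}$ ($G{\left(r,j \right)} = 16 - 4 \sqrt{\left(r + j\right) + 5} = 16 - 4 \sqrt{\left(j + r\right) + 5} = 16 - 4 \sqrt{5 + j + r}$)
$G{\left(m{\left(0,-1 \right)},12 \right)} 128 = \left(16 - 4 \sqrt{5 + 12 + \left(20 + \frac{5}{4} \left(-1\right)\right)}\right) 128 = \left(16 - 4 \sqrt{5 + 12 + \left(20 - \frac{5}{4}\right)}\right) 128 = \left(16 - 4 \sqrt{5 + 12 + \frac{75}{4}}\right) 128 = \left(16 - 4 \sqrt{\frac{143}{4}}\right) 128 = \left(16 - 4 \frac{\sqrt{143}}{2}\right) 128 = \left(16 - 2 \sqrt{143}\right) 128 = 2048 - 256 \sqrt{143}$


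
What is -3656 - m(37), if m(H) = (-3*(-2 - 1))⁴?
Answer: -10217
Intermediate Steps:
m(H) = 6561 (m(H) = (-3*(-3))⁴ = 9⁴ = 6561)
-3656 - m(37) = -3656 - 1*6561 = -3656 - 6561 = -10217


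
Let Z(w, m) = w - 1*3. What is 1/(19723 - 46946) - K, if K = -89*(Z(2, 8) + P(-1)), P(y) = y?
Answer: -4845695/27223 ≈ -178.00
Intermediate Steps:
Z(w, m) = -3 + w (Z(w, m) = w - 3 = -3 + w)
K = 178 (K = -89*((-3 + 2) - 1) = -89*(-1 - 1) = -89*(-2) = 178)
1/(19723 - 46946) - K = 1/(19723 - 46946) - 1*178 = 1/(-27223) - 178 = -1/27223 - 178 = -4845695/27223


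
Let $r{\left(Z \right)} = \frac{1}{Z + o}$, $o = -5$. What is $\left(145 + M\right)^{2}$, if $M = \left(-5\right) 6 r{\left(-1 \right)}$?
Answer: $22500$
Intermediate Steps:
$r{\left(Z \right)} = \frac{1}{-5 + Z}$ ($r{\left(Z \right)} = \frac{1}{Z - 5} = \frac{1}{-5 + Z}$)
$M = 5$ ($M = \frac{\left(-5\right) 6}{-5 - 1} = - \frac{30}{-6} = \left(-30\right) \left(- \frac{1}{6}\right) = 5$)
$\left(145 + M\right)^{2} = \left(145 + 5\right)^{2} = 150^{2} = 22500$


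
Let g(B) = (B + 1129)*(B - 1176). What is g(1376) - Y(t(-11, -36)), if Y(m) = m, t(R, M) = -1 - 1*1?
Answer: 501002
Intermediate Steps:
t(R, M) = -2 (t(R, M) = -1 - 1 = -2)
g(B) = (-1176 + B)*(1129 + B) (g(B) = (1129 + B)*(-1176 + B) = (-1176 + B)*(1129 + B))
g(1376) - Y(t(-11, -36)) = (-1327704 + 1376² - 47*1376) - 1*(-2) = (-1327704 + 1893376 - 64672) + 2 = 501000 + 2 = 501002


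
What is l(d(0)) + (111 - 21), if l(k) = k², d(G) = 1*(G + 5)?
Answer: 115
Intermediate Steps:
d(G) = 5 + G (d(G) = 1*(5 + G) = 5 + G)
l(d(0)) + (111 - 21) = (5 + 0)² + (111 - 21) = 5² + 90 = 25 + 90 = 115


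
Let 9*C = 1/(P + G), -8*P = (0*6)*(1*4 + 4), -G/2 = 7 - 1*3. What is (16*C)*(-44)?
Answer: 88/9 ≈ 9.7778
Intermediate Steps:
G = -8 (G = -2*(7 - 1*3) = -2*(7 - 3) = -2*4 = -8)
P = 0 (P = -0*6*(1*4 + 4)/8 = -0*(4 + 4) = -0*8 = -⅛*0 = 0)
C = -1/72 (C = 1/(9*(0 - 8)) = (⅑)/(-8) = (⅑)*(-⅛) = -1/72 ≈ -0.013889)
(16*C)*(-44) = (16*(-1/72))*(-44) = -2/9*(-44) = 88/9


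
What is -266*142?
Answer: -37772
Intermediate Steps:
-266*142 = -37772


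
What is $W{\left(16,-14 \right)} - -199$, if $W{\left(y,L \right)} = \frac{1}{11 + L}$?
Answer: $\frac{596}{3} \approx 198.67$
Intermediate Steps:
$W{\left(16,-14 \right)} - -199 = \frac{1}{11 - 14} - -199 = \frac{1}{-3} + 199 = - \frac{1}{3} + 199 = \frac{596}{3}$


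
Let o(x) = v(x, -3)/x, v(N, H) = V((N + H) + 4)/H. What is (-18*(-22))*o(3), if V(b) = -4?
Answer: 176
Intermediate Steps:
v(N, H) = -4/H
o(x) = 4/(3*x) (o(x) = (-4/(-3))/x = (-4*(-⅓))/x = 4/(3*x))
(-18*(-22))*o(3) = (-18*(-22))*((4/3)/3) = 396*((4/3)*(⅓)) = 396*(4/9) = 176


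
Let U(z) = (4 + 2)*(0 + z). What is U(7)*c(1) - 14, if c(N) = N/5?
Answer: -28/5 ≈ -5.6000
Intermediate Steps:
c(N) = N/5 (c(N) = N*(⅕) = N/5)
U(z) = 6*z
U(7)*c(1) - 14 = (6*7)*((⅕)*1) - 14 = 42*(⅕) - 14 = 42/5 - 14 = -28/5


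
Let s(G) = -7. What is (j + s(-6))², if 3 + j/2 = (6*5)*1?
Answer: 2209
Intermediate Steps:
j = 54 (j = -6 + 2*((6*5)*1) = -6 + 2*(30*1) = -6 + 2*30 = -6 + 60 = 54)
(j + s(-6))² = (54 - 7)² = 47² = 2209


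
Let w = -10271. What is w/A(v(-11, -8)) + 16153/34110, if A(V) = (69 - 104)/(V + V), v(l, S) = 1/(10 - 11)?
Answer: -140024453/238770 ≈ -586.44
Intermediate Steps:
v(l, S) = -1 (v(l, S) = 1/(-1) = -1)
A(V) = -35/(2*V) (A(V) = -35*1/(2*V) = -35/(2*V))
w/A(v(-11, -8)) + 16153/34110 = -10271/((-35/2/(-1))) + 16153/34110 = -10271/((-35/2*(-1))) + 16153*(1/34110) = -10271/35/2 + 16153/34110 = -10271*2/35 + 16153/34110 = -20542/35 + 16153/34110 = -140024453/238770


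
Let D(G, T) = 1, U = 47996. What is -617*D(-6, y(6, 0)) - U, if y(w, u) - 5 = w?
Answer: -48613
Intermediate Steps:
y(w, u) = 5 + w
-617*D(-6, y(6, 0)) - U = -617*1 - 1*47996 = -617 - 47996 = -48613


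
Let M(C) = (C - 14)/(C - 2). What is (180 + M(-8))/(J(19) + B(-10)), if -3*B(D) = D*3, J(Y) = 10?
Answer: 911/100 ≈ 9.1100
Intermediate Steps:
B(D) = -D (B(D) = -D*3/3 = -D)
M(C) = (-14 + C)/(-2 + C)
(180 + M(-8))/(J(19) + B(-10)) = (180 + (-14 - 8)/(-2 - 8))/(10 - 1*(-10)) = (180 - 22/(-10))/(10 + 10) = (180 - ⅒*(-22))/20 = (180 + 11/5)*(1/20) = (911/5)*(1/20) = 911/100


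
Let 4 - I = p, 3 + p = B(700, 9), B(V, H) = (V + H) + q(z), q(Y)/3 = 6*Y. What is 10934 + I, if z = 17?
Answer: 9926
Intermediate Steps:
q(Y) = 18*Y (q(Y) = 3*(6*Y) = 18*Y)
B(V, H) = 306 + H + V (B(V, H) = (V + H) + 18*17 = (H + V) + 306 = 306 + H + V)
p = 1012 (p = -3 + (306 + 9 + 700) = -3 + 1015 = 1012)
I = -1008 (I = 4 - 1*1012 = 4 - 1012 = -1008)
10934 + I = 10934 - 1008 = 9926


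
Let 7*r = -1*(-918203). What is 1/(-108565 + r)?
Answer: 7/158248 ≈ 4.4234e-5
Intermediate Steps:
r = 918203/7 (r = (-1*(-918203))/7 = (1/7)*918203 = 918203/7 ≈ 1.3117e+5)
1/(-108565 + r) = 1/(-108565 + 918203/7) = 1/(158248/7) = 7/158248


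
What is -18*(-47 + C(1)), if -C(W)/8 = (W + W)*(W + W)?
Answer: 1422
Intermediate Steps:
C(W) = -32*W**2 (C(W) = -8*(W + W)*(W + W) = -8*2*W*2*W = -32*W**2)
-18*(-47 + C(1)) = -18*(-47 - 32*1**2) = -18*(-47 - 32*1) = -18*(-47 - 32) = -18*(-79) = 1422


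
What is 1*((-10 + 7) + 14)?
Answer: 11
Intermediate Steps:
1*((-10 + 7) + 14) = 1*(-3 + 14) = 1*11 = 11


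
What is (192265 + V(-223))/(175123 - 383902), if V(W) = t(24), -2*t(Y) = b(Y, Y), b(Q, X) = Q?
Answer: -192253/208779 ≈ -0.92084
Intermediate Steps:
t(Y) = -Y/2
V(W) = -12 (V(W) = -½*24 = -12)
(192265 + V(-223))/(175123 - 383902) = (192265 - 12)/(175123 - 383902) = 192253/(-208779) = 192253*(-1/208779) = -192253/208779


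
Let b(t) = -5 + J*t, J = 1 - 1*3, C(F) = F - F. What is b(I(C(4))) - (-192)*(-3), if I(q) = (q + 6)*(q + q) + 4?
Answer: -589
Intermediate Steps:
C(F) = 0
J = -2 (J = 1 - 3 = -2)
I(q) = 4 + 2*q*(6 + q) (I(q) = (6 + q)*(2*q) + 4 = 2*q*(6 + q) + 4 = 4 + 2*q*(6 + q))
b(t) = -5 - 2*t
b(I(C(4))) - (-192)*(-3) = (-5 - 2*(4 + 2*0² + 12*0)) - (-192)*(-3) = (-5 - 2*(4 + 2*0 + 0)) - 1*576 = (-5 - 2*(4 + 0 + 0)) - 576 = (-5 - 2*4) - 576 = (-5 - 8) - 576 = -13 - 576 = -589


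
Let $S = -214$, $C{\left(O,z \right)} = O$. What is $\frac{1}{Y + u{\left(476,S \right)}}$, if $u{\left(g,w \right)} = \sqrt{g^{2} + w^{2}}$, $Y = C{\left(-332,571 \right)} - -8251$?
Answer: $\frac{7919}{62438189} - \frac{2 \sqrt{68093}}{62438189} \approx 0.00011847$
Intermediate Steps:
$Y = 7919$ ($Y = -332 - -8251 = -332 + 8251 = 7919$)
$\frac{1}{Y + u{\left(476,S \right)}} = \frac{1}{7919 + \sqrt{476^{2} + \left(-214\right)^{2}}} = \frac{1}{7919 + \sqrt{226576 + 45796}} = \frac{1}{7919 + \sqrt{272372}} = \frac{1}{7919 + 2 \sqrt{68093}}$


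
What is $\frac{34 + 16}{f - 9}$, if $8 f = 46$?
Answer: $- \frac{200}{13} \approx -15.385$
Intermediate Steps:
$f = \frac{23}{4}$ ($f = \frac{1}{8} \cdot 46 = \frac{23}{4} \approx 5.75$)
$\frac{34 + 16}{f - 9} = \frac{34 + 16}{\frac{23}{4} - 9} = \frac{50}{- \frac{13}{4}} = 50 \left(- \frac{4}{13}\right) = - \frac{200}{13}$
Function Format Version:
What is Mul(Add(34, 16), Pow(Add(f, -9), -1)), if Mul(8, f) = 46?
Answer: Rational(-200, 13) ≈ -15.385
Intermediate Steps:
f = Rational(23, 4) (f = Mul(Rational(1, 8), 46) = Rational(23, 4) ≈ 5.7500)
Mul(Add(34, 16), Pow(Add(f, -9), -1)) = Mul(Add(34, 16), Pow(Add(Rational(23, 4), -9), -1)) = Mul(50, Pow(Rational(-13, 4), -1)) = Mul(50, Rational(-4, 13)) = Rational(-200, 13)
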